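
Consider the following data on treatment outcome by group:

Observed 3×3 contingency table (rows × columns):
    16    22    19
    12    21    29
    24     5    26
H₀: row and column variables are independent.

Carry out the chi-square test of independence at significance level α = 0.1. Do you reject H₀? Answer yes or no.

Row totals [57, 62, 55], col totals [52, 48, 74], n=174
χ² = (16−17.03)²/17.03 + (22−15.72)²/15.72 + (19−24.24)²/24.24 + (12−18.53)²/18.53 + (21−17.10)²/17.10 + (29−26.37)²/26.37 + (24−16.44)²/16.44 + (5−15.17)²/15.17 + (26−23.39)²/23.39 = 17.7432
df = 4
p-value (upper-tail) = 0.00139
At α=0.1: p < α → reject H₀

reject H₀: yes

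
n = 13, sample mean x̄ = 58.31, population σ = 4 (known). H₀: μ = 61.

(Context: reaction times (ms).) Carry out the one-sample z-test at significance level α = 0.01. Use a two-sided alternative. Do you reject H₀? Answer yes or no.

SE = σ/√n = 4/√13 = 1.1094
z = (x̄−μ₀)/SE = (58.31−61)/1.1094 = -2.4247
p-value (two-sided) = 0.01532
At α=0.01: p ≥ α → fail to reject H₀

reject H₀: no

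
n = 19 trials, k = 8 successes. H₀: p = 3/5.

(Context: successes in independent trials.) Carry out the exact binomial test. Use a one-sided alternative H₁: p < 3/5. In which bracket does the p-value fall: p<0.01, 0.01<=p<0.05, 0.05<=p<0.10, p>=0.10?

p-value bracket: 0.05<=p<0.10

Exact binomial: n=19, k=8, p₀=3/5=0.6000
P(X≤8) from Σ C(n,i)·p₀^i·(1−p₀)^(n−i)
p-value (one-sided, H₁ less) = 0.08847
→ bracket: 0.05<=p<0.10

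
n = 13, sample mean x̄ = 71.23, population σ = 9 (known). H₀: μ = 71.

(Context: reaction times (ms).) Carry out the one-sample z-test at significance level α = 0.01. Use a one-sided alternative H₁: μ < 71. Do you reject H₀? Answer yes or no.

SE = σ/√n = 9/√13 = 2.4962
z = (x̄−μ₀)/SE = (71.23−71)/2.4962 = 0.0921
p-value (one-sided, H₁ less) = 0.53671
At α=0.01: p ≥ α → fail to reject H₀

reject H₀: no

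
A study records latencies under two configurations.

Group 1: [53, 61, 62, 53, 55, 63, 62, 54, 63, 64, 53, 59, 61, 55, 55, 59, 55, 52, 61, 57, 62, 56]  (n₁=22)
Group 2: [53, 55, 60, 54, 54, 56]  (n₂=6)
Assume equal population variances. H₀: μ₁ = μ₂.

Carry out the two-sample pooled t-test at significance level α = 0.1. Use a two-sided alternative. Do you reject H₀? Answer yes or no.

x̄₁=57.955, s₁=3.970, n₁=22
x̄₂=55.333, s₂=2.503, n₂=6
s_p² = [21·3.970² + 5·2.503²]/26 = 13.9341
SE = √(s_p²·(1/22+1/6)) = 1.7192
t = (57.955−55.333)/1.7192 = 1.5246
df = 26
p-value (two-sided) = 0.13942
At α=0.1: p ≥ α → fail to reject H₀

reject H₀: no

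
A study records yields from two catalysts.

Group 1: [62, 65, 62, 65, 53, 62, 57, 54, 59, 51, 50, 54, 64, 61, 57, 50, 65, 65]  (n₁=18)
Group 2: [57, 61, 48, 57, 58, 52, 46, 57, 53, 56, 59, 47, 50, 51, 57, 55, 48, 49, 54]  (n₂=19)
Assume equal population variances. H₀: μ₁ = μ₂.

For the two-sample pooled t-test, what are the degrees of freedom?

degrees of freedom = 35

df = n₁ + n₂ − 2 = 18 + 19 − 2 = 35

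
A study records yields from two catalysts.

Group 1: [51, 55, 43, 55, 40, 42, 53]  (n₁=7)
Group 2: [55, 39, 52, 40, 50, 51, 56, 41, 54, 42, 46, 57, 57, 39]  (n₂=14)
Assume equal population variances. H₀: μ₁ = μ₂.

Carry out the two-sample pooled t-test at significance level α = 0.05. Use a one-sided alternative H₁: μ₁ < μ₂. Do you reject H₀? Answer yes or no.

reject H₀: no

x̄₁=48.429, s₁=6.528, n₁=7
x̄₂=48.500, s₂=7.079, n₂=14
s_p² = [6·6.528² + 13·7.079²]/19 = 47.7481
SE = √(s_p²·(1/7+1/14)) = 3.1987
t = (48.429−48.500)/3.1987 = -0.0223
df = 19
p-value (one-sided, H₁ less) = 0.49121
At α=0.05: p ≥ α → fail to reject H₀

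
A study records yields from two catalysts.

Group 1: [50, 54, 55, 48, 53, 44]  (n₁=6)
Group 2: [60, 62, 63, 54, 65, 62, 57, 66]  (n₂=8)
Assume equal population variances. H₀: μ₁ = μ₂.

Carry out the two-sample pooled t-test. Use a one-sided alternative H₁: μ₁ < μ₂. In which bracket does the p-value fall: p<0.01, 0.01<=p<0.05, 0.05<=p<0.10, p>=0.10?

x̄₁=50.667, s₁=4.179, n₁=6
x̄₂=61.125, s₂=4.016, n₂=8
s_p² = [5·4.179² + 7·4.016²]/12 = 16.6840
SE = √(s_p²·(1/6+1/8)) = 2.2059
t = (50.667−61.125)/2.2059 = -4.7410
df = 12
p-value (one-sided, H₁ less) = 0.00024
→ bracket: p<0.01

p-value bracket: p<0.01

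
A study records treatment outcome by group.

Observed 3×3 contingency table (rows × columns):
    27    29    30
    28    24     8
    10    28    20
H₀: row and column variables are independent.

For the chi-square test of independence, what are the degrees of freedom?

degrees of freedom = 4

df = (r−1)(c−1) = (3−1)·(3−1) = 4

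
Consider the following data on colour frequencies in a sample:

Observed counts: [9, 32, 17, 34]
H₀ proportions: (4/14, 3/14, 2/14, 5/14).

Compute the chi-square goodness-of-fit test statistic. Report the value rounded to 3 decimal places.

n = 92; E_i = n·p_i = [26.29, 19.71, 13.14, 32.86]
χ² = (9−26.29)²/26.29 + (32−19.71)²/19.71 + (17−13.14)²/13.14 + (34−32.86)²/32.86 = 20.1953
df = 3

test statistic = 20.195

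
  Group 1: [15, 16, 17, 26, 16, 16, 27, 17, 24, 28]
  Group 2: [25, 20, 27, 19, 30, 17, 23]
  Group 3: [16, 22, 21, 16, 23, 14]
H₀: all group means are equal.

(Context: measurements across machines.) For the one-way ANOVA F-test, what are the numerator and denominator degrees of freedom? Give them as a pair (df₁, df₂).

k = 3 groups, N = 23 total
df = (k−1, N−k) = (3−1, 23−3) = (2, 20)

degrees of freedom = [2, 20]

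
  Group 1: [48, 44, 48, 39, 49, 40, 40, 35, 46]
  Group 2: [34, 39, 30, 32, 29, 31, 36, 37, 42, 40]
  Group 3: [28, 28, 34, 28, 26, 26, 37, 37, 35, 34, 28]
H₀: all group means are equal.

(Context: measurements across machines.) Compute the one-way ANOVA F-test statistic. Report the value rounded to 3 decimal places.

Group means [43.22, 35.00, 31.00], grand mean 36.000
SSB = Σnᵢ(x̄ᵢ−x̄)² = 754.444; SSW = ΣΣ(x−x̄ᵢ)² = 567.556
MSB = 754.444/2 = 377.2222; MSW = 567.556/27 = 21.0206
F = MSB/MSW = 17.9454
df = (2, 27)

test statistic = 17.945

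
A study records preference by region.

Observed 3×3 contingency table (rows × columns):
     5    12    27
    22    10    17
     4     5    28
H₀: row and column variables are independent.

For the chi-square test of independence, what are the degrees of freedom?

degrees of freedom = 4

df = (r−1)(c−1) = (3−1)·(3−1) = 4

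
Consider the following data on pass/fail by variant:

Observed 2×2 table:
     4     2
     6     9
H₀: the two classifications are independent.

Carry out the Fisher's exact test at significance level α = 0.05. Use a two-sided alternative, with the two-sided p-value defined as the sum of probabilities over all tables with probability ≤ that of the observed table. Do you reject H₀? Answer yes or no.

Margins: r₁=6, r₂=15, c₁=10, c₂=11, n=21
p_obs = C(6,4)·C(15,6)/C(21,10); sum pmf over tables with pmf ≤ p_obs
p-value (two-sided) = 0.36146
At α=0.05: p ≥ α → fail to reject H₀

reject H₀: no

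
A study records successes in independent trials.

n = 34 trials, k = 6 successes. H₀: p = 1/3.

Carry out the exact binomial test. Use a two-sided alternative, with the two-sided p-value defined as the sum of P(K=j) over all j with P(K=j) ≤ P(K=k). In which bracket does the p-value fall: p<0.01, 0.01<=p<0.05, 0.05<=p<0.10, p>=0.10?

Exact binomial: n=34, k=6, p₀=1/3=0.3333
P(X=j) = C(n,j)·p₀^j·(1−p₀)^(n−j); p = Σ P(X=j) over j with P(X=j) ≤ P(X=6)
p-value (two-sided) = 0.06718
→ bracket: 0.05<=p<0.10

p-value bracket: 0.05<=p<0.10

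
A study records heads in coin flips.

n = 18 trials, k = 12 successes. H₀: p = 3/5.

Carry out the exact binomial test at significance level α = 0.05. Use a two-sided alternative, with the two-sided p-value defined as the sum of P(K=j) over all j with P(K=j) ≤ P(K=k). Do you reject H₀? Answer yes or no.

Exact binomial: n=18, k=12, p₀=3/5=0.6000
P(X=j) = C(n,j)·p₀^j·(1−p₀)^(n−j); p = Σ P(X=j) over j with P(X=j) ≤ P(X=12)
p-value (two-sided) = 0.63744
At α=0.05: p ≥ α → fail to reject H₀

reject H₀: no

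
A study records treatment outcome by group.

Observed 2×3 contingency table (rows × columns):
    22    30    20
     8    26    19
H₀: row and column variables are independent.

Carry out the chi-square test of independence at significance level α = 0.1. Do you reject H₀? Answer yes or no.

Row totals [72, 53], col totals [30, 56, 39], n=125
χ² = (22−17.28)²/17.28 + (30−32.26)²/32.26 + (20−22.46)²/22.46 + (8−12.72)²/12.72 + (26−23.74)²/23.74 + (19−16.54)²/16.54 = 4.0503
df = 2
p-value (upper-tail) = 0.13198
At α=0.1: p ≥ α → fail to reject H₀

reject H₀: no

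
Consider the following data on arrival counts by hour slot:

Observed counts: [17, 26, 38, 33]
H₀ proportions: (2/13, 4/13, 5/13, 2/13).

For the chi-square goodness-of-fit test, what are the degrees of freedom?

df = k − 1 = 4 − 1 = 3

degrees of freedom = 3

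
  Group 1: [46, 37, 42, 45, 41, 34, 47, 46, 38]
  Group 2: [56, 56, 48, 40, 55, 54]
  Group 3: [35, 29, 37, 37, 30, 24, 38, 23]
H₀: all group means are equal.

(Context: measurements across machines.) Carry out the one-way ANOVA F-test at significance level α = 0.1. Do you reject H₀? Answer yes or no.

reject H₀: yes

Group means [41.78, 51.50, 31.62], grand mean 40.783
SSB = Σnᵢ(x̄ᵢ−x̄)² = 1368.982; SSW = ΣΣ(x−x̄ᵢ)² = 626.931
MSB = 1368.982/2 = 684.4912; MSW = 626.931/20 = 31.3465
F = MSB/MSW = 21.8363
df = (2, 20)
p-value (upper-tail) = 0.00001
At α=0.1: p < α → reject H₀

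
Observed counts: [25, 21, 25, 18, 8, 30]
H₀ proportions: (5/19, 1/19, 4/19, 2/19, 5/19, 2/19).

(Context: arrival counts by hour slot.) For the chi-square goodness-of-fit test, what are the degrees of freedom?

df = k − 1 = 6 − 1 = 5

degrees of freedom = 5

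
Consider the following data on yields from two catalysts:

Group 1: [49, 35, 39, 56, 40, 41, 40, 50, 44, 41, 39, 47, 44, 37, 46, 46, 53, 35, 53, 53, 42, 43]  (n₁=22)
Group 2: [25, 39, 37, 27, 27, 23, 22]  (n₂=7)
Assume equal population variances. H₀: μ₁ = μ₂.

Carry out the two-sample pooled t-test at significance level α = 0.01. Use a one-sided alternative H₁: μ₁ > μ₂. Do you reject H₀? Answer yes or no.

x̄₁=44.227, s₁=6.094, n₁=22
x̄₂=28.571, s₂=6.729, n₂=7
s_p² = [21·6.094² + 6·6.729²]/27 = 38.9473
SE = √(s_p²·(1/22+1/7)) = 2.7082
t = (44.227−28.571)/2.7082 = 5.7809
df = 27
p-value (one-sided, H₁ greater) = 0.00000
At α=0.01: p < α → reject H₀

reject H₀: yes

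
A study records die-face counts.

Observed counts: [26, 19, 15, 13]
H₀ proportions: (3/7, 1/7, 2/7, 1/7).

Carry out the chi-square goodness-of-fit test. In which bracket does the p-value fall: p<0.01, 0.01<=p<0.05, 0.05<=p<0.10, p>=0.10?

n = 73; E_i = n·p_i = [31.29, 10.43, 20.86, 10.43]
χ² = (26−31.29)²/31.29 + (19−10.43)²/10.43 + (15−20.86)²/20.86 + (13−10.43)²/10.43 = 10.2169
df = 3
p-value (upper-tail) = 0.01681
→ bracket: 0.01<=p<0.05

p-value bracket: 0.01<=p<0.05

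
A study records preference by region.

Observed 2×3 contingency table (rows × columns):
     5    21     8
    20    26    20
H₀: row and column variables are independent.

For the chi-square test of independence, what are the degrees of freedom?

df = (r−1)(c−1) = (2−1)·(3−1) = 2

degrees of freedom = 2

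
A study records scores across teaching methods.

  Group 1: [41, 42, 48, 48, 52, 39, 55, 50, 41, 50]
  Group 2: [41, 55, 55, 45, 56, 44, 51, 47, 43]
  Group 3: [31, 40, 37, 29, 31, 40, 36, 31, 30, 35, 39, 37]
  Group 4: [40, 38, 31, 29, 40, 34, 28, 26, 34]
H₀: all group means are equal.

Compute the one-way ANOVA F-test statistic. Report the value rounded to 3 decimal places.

Group means [46.60, 48.56, 34.67, 33.33], grand mean 40.475
SSB = Σnᵢ(x̄ᵢ−x̄)² = 1826.686; SSW = ΣΣ(x−x̄ᵢ)² = 937.289
MSB = 1826.686/3 = 608.8954; MSW = 937.289/36 = 26.0358
F = MSB/MSW = 23.3868
df = (3, 36)

test statistic = 23.387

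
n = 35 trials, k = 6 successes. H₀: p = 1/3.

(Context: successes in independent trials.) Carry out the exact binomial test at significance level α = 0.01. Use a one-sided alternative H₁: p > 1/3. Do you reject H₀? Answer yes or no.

Exact binomial: n=35, k=6, p₀=1/3=0.3333
P(X≥6) from Σ C(n,i)·p₀^i·(1−p₀)^(n−i)
p-value (one-sided, H₁ greater) = 0.99011
At α=0.01: p ≥ α → fail to reject H₀

reject H₀: no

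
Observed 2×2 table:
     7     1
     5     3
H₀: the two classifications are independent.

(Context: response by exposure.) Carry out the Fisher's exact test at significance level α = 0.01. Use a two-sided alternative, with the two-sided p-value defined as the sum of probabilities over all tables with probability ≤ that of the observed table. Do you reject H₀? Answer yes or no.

Margins: r₁=8, r₂=8, c₁=12, c₂=4, n=16
p_obs = C(8,7)·C(8,5)/C(16,12); sum pmf over tables with pmf ≤ p_obs
p-value (two-sided) = 0.56923
At α=0.01: p ≥ α → fail to reject H₀

reject H₀: no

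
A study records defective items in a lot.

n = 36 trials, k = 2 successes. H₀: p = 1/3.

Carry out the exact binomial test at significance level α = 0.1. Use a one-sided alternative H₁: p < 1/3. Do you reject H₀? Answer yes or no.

reject H₀: yes

Exact binomial: n=36, k=2, p₀=1/3=0.3333
P(X≤2) from Σ C(n,i)·p₀^i·(1−p₀)^(n−i)
p-value (one-sided, H₁ less) = 0.00008
At α=0.1: p < α → reject H₀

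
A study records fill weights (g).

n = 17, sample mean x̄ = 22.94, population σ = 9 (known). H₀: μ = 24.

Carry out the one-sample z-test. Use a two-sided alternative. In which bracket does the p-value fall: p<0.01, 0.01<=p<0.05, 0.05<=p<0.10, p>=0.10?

p-value bracket: p>=0.10

SE = σ/√n = 9/√17 = 2.1828
z = (x̄−μ₀)/SE = (22.94−24)/2.1828 = -0.4856
p-value (two-sided) = 0.62724
→ bracket: p>=0.10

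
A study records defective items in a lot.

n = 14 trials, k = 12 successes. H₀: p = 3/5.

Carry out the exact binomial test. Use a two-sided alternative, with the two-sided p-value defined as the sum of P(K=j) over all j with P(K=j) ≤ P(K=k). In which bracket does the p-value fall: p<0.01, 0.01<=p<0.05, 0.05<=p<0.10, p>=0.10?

p-value bracket: 0.05<=p<0.10

Exact binomial: n=14, k=12, p₀=3/5=0.6000
P(X=j) = C(n,j)·p₀^j·(1−p₀)^(n−j); p = Σ P(X=j) over j with P(X=j) ≤ P(X=12)
p-value (two-sided) = 0.05730
→ bracket: 0.05<=p<0.10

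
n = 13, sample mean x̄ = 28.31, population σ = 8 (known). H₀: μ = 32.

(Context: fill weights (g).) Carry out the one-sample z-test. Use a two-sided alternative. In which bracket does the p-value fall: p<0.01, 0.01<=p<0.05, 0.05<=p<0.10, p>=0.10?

SE = σ/√n = 8/√13 = 2.2188
z = (x̄−μ₀)/SE = (28.31−32)/2.2188 = -1.6631
p-value (two-sided) = 0.09630
→ bracket: 0.05<=p<0.10

p-value bracket: 0.05<=p<0.10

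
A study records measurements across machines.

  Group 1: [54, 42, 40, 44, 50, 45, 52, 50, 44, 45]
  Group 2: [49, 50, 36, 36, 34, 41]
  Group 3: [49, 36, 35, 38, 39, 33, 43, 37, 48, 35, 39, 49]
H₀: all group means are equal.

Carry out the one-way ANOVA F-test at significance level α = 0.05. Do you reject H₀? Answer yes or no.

reject H₀: yes

Group means [46.60, 41.00, 40.08], grand mean 42.607
SSB = Σnᵢ(x̄ᵢ−x̄)² = 251.362; SSW = ΣΣ(x−x̄ᵢ)² = 799.317
MSB = 251.362/2 = 125.6810; MSW = 799.317/25 = 31.9727
F = MSB/MSW = 3.9309
df = (2, 25)
p-value (upper-tail) = 0.03278
At α=0.05: p < α → reject H₀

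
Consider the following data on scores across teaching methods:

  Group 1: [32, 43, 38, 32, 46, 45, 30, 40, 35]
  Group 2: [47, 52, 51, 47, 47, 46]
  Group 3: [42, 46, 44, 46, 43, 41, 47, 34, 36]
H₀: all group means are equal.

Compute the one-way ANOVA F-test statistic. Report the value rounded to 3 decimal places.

test statistic = 8.571

Group means [37.89, 48.33, 42.11], grand mean 42.083
SSB = Σnᵢ(x̄ᵢ−x̄)² = 392.722; SSW = ΣΣ(x−x̄ᵢ)² = 481.111
MSB = 392.722/2 = 196.3611; MSW = 481.111/21 = 22.9101
F = MSB/MSW = 8.5710
df = (2, 21)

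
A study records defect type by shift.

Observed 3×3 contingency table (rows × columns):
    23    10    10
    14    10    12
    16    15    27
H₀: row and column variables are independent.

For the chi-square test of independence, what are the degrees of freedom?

degrees of freedom = 4

df = (r−1)(c−1) = (3−1)·(3−1) = 4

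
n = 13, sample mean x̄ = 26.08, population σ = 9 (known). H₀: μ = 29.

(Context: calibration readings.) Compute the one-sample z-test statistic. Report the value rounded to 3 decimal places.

test statistic = -1.170

SE = σ/√n = 9/√13 = 2.4962
z = (x̄−μ₀)/SE = (26.08−29)/2.4962 = -1.1698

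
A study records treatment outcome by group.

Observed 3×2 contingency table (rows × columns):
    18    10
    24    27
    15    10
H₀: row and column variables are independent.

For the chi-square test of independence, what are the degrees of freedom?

degrees of freedom = 2

df = (r−1)(c−1) = (3−1)·(2−1) = 2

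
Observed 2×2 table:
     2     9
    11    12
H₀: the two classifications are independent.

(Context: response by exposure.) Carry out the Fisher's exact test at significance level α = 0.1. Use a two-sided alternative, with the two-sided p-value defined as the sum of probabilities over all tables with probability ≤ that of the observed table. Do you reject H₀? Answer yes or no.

reject H₀: no

Margins: r₁=11, r₂=23, c₁=13, c₂=21, n=34
p_obs = C(11,2)·C(23,11)/C(34,13); sum pmf over tables with pmf ≤ p_obs
p-value (two-sided) = 0.13982
At α=0.1: p ≥ α → fail to reject H₀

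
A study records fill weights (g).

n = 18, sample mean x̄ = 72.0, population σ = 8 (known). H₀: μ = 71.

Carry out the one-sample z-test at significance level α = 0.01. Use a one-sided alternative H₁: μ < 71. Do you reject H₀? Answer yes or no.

reject H₀: no

SE = σ/√n = 8/√18 = 1.8856
z = (x̄−μ₀)/SE = (72.0−71)/1.8856 = 0.5303
p-value (one-sided, H₁ less) = 0.70206
At α=0.01: p ≥ α → fail to reject H₀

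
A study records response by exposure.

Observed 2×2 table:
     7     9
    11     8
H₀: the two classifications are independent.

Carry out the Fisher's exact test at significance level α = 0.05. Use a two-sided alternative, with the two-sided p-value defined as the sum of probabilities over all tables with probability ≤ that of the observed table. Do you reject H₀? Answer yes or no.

reject H₀: no

Margins: r₁=16, r₂=19, c₁=18, c₂=17, n=35
p_obs = C(16,7)·C(19,11)/C(35,18); sum pmf over tables with pmf ≤ p_obs
p-value (two-sided) = 0.50509
At α=0.05: p ≥ α → fail to reject H₀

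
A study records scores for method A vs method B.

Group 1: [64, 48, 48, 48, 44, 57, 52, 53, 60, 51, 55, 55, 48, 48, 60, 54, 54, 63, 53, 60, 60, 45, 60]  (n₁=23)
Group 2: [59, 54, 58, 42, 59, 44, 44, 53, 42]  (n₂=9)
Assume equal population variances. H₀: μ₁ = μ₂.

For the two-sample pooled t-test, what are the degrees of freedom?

df = n₁ + n₂ − 2 = 23 + 9 − 2 = 30

degrees of freedom = 30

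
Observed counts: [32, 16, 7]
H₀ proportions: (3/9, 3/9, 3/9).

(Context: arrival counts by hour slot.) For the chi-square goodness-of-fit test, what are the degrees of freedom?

df = k − 1 = 3 − 1 = 2

degrees of freedom = 2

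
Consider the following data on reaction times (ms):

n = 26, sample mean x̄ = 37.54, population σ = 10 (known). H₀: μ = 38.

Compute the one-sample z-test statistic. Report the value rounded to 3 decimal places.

SE = σ/√n = 10/√26 = 1.9612
z = (x̄−μ₀)/SE = (37.54−38)/1.9612 = -0.2346

test statistic = -0.235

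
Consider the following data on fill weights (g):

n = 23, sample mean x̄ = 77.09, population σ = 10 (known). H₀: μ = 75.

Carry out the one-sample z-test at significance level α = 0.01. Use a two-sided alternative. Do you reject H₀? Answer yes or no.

reject H₀: no

SE = σ/√n = 10/√23 = 2.0851
z = (x̄−μ₀)/SE = (77.09−75)/2.0851 = 1.0023
p-value (two-sided) = 0.31618
At α=0.01: p ≥ α → fail to reject H₀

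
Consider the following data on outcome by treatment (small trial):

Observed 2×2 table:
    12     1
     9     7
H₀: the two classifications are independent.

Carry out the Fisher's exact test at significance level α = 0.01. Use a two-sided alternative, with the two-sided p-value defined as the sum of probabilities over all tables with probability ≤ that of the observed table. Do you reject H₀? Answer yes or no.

Margins: r₁=13, r₂=16, c₁=21, c₂=8, n=29
p_obs = C(13,12)·C(16,9)/C(29,21); sum pmf over tables with pmf ≤ p_obs
p-value (two-sided) = 0.04434
At α=0.01: p ≥ α → fail to reject H₀

reject H₀: no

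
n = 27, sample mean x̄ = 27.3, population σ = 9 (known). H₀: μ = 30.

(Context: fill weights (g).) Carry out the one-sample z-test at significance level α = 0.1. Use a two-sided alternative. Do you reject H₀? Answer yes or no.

reject H₀: no

SE = σ/√n = 9/√27 = 1.7321
z = (x̄−μ₀)/SE = (27.3−30)/1.7321 = -1.5588
p-value (two-sided) = 0.11903
At α=0.1: p ≥ α → fail to reject H₀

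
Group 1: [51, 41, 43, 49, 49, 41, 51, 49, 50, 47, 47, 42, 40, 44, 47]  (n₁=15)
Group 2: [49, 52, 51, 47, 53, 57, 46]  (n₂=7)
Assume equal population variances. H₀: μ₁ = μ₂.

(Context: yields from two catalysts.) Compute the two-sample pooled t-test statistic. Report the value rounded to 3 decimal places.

x̄₁=46.067, s₁=3.882, n₁=15
x̄₂=50.714, s₂=3.773, n₂=7
s_p² = [14·3.882² + 6·3.773²]/20 = 14.8181
SE = √(s_p²·(1/15+1/7)) = 1.7620
t = (46.067−50.714)/1.7620 = -2.6377
df = 20

test statistic = -2.638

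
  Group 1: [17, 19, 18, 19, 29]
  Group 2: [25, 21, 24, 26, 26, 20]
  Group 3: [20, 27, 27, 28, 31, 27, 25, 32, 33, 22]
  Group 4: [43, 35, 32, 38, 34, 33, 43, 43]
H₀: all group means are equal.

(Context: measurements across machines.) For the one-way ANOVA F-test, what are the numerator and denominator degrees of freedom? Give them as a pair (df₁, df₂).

degrees of freedom = [3, 25]

k = 4 groups, N = 29 total
df = (k−1, N−k) = (4−1, 29−4) = (3, 25)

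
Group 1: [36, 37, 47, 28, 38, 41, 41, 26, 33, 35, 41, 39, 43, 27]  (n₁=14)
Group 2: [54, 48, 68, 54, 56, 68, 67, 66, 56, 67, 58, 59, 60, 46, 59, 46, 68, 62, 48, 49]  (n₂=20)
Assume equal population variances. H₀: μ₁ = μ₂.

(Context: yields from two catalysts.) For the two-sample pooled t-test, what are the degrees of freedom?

degrees of freedom = 32

df = n₁ + n₂ − 2 = 14 + 20 − 2 = 32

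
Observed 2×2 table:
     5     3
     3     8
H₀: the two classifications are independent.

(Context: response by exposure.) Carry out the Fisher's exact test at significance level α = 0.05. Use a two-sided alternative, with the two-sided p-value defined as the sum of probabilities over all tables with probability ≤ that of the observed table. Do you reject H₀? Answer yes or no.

reject H₀: no

Margins: r₁=8, r₂=11, c₁=8, c₂=11, n=19
p_obs = C(8,5)·C(11,3)/C(19,8); sum pmf over tables with pmf ≤ p_obs
p-value (two-sided) = 0.18092
At α=0.05: p ≥ α → fail to reject H₀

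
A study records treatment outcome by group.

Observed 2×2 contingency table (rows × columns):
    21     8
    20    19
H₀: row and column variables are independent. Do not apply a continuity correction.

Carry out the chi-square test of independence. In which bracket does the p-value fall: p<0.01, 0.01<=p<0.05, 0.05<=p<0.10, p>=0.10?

p-value bracket: 0.05<=p<0.10

Row totals [29, 39], col totals [41, 27], n=68
χ² = (21−17.49)²/17.49 + (8−11.51)²/11.51 + (20−23.51)²/23.51 + (19−15.49)²/15.49 = 3.1024
df = 1
p-value (upper-tail) = 0.07818
→ bracket: 0.05<=p<0.10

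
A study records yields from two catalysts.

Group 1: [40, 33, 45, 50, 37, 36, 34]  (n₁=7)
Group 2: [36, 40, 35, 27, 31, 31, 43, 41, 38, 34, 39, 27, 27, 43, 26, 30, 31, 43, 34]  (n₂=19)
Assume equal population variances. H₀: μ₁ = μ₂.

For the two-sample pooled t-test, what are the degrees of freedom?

df = n₁ + n₂ − 2 = 7 + 19 − 2 = 24

degrees of freedom = 24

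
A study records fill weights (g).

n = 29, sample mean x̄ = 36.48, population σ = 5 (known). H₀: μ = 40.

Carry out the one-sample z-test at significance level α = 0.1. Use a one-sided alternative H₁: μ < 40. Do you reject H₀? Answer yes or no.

SE = σ/√n = 5/√29 = 0.9285
z = (x̄−μ₀)/SE = (36.48−40)/0.9285 = -3.7912
p-value (one-sided, H₁ less) = 0.00007
At α=0.1: p < α → reject H₀

reject H₀: yes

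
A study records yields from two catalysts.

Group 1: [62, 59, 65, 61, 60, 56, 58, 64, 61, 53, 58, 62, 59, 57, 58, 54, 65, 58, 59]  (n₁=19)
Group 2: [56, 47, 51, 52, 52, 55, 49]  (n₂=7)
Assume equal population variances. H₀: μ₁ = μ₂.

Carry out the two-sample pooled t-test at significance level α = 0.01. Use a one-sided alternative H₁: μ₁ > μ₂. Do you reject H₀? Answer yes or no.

reject H₀: yes

x̄₁=59.421, s₁=3.322, n₁=19
x̄₂=51.714, s₂=3.147, n₂=7
s_p² = [18·3.322² + 6·3.147²]/24 = 10.7525
SE = √(s_p²·(1/19+1/7)) = 1.4498
t = (59.421−51.714)/1.4498 = 5.3157
df = 24
p-value (one-sided, H₁ greater) = 0.00001
At α=0.01: p < α → reject H₀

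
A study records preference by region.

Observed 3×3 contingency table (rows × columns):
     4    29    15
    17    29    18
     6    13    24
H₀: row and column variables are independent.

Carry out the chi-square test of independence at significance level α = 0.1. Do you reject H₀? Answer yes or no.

reject H₀: yes

Row totals [48, 64, 43], col totals [27, 71, 57], n=155
χ² = (4−8.36)²/8.36 + (29−21.99)²/21.99 + (15−17.65)²/17.65 + (17−11.15)²/11.15 + (29−29.32)²/29.32 + (18−23.54)²/23.54 + (6−7.49)²/7.49 + (13−19.70)²/19.70 + (24−15.81)²/15.81 = 16.0990
df = 4
p-value (upper-tail) = 0.00289
At α=0.1: p < α → reject H₀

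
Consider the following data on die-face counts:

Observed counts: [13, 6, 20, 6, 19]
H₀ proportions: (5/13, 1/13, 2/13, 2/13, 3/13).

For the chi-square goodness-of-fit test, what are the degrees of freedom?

df = k − 1 = 5 − 1 = 4

degrees of freedom = 4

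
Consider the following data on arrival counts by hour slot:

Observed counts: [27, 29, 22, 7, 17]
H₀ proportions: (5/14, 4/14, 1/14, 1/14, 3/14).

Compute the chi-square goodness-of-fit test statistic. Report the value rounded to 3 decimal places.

n = 102; E_i = n·p_i = [36.43, 29.14, 7.29, 7.29, 21.86]
χ² = (27−36.43)²/36.43 + (29−29.14)²/29.14 + (22−7.29)²/7.29 + (7−7.29)²/7.29 + (17−21.86)²/21.86 = 33.2487
df = 4

test statistic = 33.249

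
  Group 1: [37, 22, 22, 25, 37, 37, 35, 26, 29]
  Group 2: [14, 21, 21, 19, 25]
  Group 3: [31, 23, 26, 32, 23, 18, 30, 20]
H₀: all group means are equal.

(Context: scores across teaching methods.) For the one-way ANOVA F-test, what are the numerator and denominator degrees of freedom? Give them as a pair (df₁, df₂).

k = 3 groups, N = 22 total
df = (k−1, N−k) = (3−1, 22−3) = (2, 19)

degrees of freedom = [2, 19]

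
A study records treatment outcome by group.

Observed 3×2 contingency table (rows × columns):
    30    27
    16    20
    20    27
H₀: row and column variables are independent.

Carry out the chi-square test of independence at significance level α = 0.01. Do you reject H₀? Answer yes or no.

Row totals [57, 36, 47], col totals [66, 74], n=140
χ² = (30−26.87)²/26.87 + (27−30.13)²/30.13 + (16−16.97)²/16.97 + (20−19.03)²/19.03 + (20−22.16)²/22.16 + (27−24.84)²/24.84 = 1.1916
df = 2
p-value (upper-tail) = 0.55111
At α=0.01: p ≥ α → fail to reject H₀

reject H₀: no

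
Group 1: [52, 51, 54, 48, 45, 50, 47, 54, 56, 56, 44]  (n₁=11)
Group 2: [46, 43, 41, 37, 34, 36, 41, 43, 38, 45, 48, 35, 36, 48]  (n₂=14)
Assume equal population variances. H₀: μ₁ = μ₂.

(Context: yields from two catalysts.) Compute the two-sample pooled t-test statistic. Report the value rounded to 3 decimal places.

x̄₁=50.636, s₁=4.225, n₁=11
x̄₂=40.786, s₂=4.854, n₂=14
s_p² = [10·4.225² + 13·4.854²]/23 = 21.0827
SE = √(s_p²·(1/11+1/14)) = 1.8500
t = (50.636−40.786)/1.8500 = 5.3247
df = 23

test statistic = 5.325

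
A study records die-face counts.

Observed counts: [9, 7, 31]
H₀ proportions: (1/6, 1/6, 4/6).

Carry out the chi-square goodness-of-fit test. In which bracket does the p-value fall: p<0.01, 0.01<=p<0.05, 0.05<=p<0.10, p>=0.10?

n = 47; E_i = n·p_i = [7.83, 7.83, 31.33]
χ² = (9−7.83)²/7.83 + (7−7.83)²/7.83 + (31−31.33)²/31.33 = 0.2660
df = 2
p-value (upper-tail) = 0.87548
→ bracket: p>=0.10

p-value bracket: p>=0.10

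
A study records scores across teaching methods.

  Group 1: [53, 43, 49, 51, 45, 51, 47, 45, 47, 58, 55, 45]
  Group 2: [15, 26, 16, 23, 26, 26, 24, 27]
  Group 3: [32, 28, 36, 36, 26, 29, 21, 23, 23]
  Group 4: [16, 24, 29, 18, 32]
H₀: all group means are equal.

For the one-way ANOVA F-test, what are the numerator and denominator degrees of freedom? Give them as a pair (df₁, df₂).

k = 4 groups, N = 34 total
df = (k−1, N−k) = (4−1, 34−4) = (3, 30)

degrees of freedom = [3, 30]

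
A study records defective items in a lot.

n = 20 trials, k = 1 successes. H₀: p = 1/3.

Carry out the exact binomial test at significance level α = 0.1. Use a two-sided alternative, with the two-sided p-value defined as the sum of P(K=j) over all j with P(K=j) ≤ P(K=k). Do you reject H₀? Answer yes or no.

Exact binomial: n=20, k=1, p₀=1/3=0.3333
P(X=j) = C(n,j)·p₀^j·(1−p₀)^(n−j); p = Σ P(X=j) over j with P(X=j) ≤ P(X=1)
p-value (two-sided) = 0.00703
At α=0.1: p < α → reject H₀

reject H₀: yes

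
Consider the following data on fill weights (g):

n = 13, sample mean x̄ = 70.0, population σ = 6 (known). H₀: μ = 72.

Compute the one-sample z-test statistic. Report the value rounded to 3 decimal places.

SE = σ/√n = 6/√13 = 1.6641
z = (x̄−μ₀)/SE = (70.0−72)/1.6641 = -1.2019

test statistic = -1.202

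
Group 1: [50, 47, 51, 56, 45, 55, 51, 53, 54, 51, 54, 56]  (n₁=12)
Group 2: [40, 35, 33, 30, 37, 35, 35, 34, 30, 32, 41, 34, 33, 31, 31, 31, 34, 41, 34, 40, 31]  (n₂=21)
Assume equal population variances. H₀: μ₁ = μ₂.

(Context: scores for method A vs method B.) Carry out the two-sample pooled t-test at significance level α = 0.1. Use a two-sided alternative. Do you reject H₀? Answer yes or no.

x̄₁=51.917, s₁=3.450, n₁=12
x̄₂=34.381, s₂=3.556, n₂=21
s_p² = [11·3.450² + 20·3.556²]/31 = 12.3829
SE = √(s_p²·(1/12+1/21)) = 1.2734
t = (51.917−34.381)/1.2734 = 13.7707
df = 31
p-value (two-sided) = 0.00000
At α=0.1: p < α → reject H₀

reject H₀: yes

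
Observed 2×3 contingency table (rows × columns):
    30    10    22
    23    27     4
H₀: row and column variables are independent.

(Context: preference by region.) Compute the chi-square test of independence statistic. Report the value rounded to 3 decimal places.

Row totals [62, 54], col totals [53, 37, 26], n=116
χ² = (30−28.33)²/28.33 + (10−19.78)²/19.78 + (22−13.90)²/13.90 + (23−24.67)²/24.67 + (27−17.22)²/17.22 + (4−12.10)²/12.10 = 20.7438
df = 2

test statistic = 20.744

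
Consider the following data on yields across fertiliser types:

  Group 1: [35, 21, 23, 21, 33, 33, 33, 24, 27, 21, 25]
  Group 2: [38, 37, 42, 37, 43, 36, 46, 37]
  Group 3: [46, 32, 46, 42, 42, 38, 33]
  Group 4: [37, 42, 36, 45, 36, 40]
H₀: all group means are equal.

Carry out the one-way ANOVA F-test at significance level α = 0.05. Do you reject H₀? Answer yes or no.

Group means [26.91, 39.50, 39.86, 39.33], grand mean 35.219
SSB = Σnᵢ(x̄ᵢ−x̄)² = 1158.369; SSW = ΣΣ(x−x̄ᵢ)² = 667.100
MSB = 1158.369/3 = 386.1231; MSW = 667.100/28 = 23.8250
F = MSB/MSW = 16.2066
df = (3, 28)
p-value (upper-tail) = 0.00000
At α=0.05: p < α → reject H₀

reject H₀: yes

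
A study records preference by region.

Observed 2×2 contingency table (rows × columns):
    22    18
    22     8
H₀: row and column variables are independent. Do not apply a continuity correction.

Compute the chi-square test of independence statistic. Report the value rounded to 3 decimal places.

test statistic = 2.468

Row totals [40, 30], col totals [44, 26], n=70
χ² = (22−25.14)²/25.14 + (18−14.86)²/14.86 + (22−18.86)²/18.86 + (8−11.14)²/11.14 = 2.4679
df = 1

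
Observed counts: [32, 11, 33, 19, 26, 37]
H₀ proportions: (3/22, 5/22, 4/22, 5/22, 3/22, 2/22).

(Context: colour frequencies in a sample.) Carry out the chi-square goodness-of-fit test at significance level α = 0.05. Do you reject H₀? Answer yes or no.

n = 158; E_i = n·p_i = [21.55, 35.91, 28.73, 35.91, 21.55, 14.36]
χ² = (32−21.55)²/21.55 + (11−35.91)²/35.91 + (33−28.73)²/28.73 + (19−35.91)²/35.91 + (26−21.55)²/21.55 + (37−14.36)²/14.36 = 67.5441
df = 5
p-value (upper-tail) = 0.00000
At α=0.05: p < α → reject H₀

reject H₀: yes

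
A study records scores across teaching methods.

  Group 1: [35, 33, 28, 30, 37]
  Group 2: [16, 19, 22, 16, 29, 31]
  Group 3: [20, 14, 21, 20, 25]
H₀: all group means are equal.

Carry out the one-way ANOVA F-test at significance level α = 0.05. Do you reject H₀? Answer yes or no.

Group means [32.60, 22.17, 20.00], grand mean 24.750
SSB = Σnᵢ(x̄ᵢ−x̄)² = 460.967; SSW = ΣΣ(x−x̄ᵢ)² = 326.033
MSB = 460.967/2 = 230.4833; MSW = 326.033/13 = 25.0795
F = MSB/MSW = 9.1901
df = (2, 13)
p-value (upper-tail) = 0.00325
At α=0.05: p < α → reject H₀

reject H₀: yes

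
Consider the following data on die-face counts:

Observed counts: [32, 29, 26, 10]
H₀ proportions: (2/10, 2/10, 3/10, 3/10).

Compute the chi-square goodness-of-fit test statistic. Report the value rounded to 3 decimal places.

n = 97; E_i = n·p_i = [19.40, 19.40, 29.10, 29.10]
χ² = (32−19.40)²/19.40 + (29−19.40)²/19.40 + (26−29.10)²/29.10 + (10−29.10)²/29.10 = 25.8007
df = 3

test statistic = 25.801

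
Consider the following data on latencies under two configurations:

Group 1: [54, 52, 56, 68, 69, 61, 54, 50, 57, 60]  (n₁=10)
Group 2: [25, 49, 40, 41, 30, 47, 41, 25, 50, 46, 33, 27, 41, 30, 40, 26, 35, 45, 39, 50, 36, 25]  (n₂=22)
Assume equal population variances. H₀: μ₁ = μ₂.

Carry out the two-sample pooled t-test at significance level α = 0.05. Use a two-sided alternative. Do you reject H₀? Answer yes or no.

x̄₁=58.100, s₁=6.420, n₁=10
x̄₂=37.318, s₂=8.638, n₂=22
s_p² = [9·6.420² + 21·8.638²]/30 = 64.5891
SE = √(s_p²·(1/10+1/22)) = 3.0651
t = (58.100−37.318)/3.0651 = 6.7802
df = 30
p-value (two-sided) = 0.00000
At α=0.05: p < α → reject H₀

reject H₀: yes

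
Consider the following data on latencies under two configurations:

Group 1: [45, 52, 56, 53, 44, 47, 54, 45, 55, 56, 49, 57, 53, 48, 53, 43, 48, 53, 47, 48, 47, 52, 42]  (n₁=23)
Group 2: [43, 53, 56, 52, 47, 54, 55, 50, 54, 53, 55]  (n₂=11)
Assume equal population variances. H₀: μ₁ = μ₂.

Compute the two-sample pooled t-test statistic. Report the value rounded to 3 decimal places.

x̄₁=49.870, s₁=4.495, n₁=23
x̄₂=52.000, s₂=3.924, n₂=11
s_p² = [22·4.495² + 10·3.924²]/32 = 18.7065
SE = √(s_p²·(1/23+1/11)) = 1.5855
t = (49.870−52.000)/1.5855 = -1.3437
df = 32

test statistic = -1.344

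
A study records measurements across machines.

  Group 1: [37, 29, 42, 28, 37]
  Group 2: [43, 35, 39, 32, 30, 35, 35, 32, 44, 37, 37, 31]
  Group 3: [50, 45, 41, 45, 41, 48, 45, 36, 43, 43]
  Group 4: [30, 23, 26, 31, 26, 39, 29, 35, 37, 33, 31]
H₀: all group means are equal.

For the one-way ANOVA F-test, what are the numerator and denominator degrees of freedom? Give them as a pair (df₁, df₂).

degrees of freedom = [3, 34]

k = 4 groups, N = 38 total
df = (k−1, N−k) = (4−1, 38−4) = (3, 34)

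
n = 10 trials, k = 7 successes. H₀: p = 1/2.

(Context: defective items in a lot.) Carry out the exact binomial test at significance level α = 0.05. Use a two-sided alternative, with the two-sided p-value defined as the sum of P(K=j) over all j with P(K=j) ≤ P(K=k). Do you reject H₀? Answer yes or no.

reject H₀: no

Exact binomial: n=10, k=7, p₀=1/2=0.5000
P(X=j) = C(n,j)·p₀^j·(1−p₀)^(n−j); p = Σ P(X=j) over j with P(X=j) ≤ P(X=7)
p-value (two-sided) = 0.34375
At α=0.05: p ≥ α → fail to reject H₀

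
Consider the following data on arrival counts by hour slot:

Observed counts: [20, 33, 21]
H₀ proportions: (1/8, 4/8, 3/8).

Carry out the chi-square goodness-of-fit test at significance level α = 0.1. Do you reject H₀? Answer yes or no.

reject H₀: yes

n = 74; E_i = n·p_i = [9.25, 37.00, 27.75]
χ² = (20−9.25)²/9.25 + (33−37.00)²/37.00 + (21−27.75)²/27.75 = 14.5676
df = 2
p-value (upper-tail) = 0.00069
At α=0.1: p < α → reject H₀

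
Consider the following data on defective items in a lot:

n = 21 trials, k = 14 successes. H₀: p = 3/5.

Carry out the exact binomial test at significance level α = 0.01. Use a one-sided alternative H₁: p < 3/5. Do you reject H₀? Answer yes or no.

reject H₀: no

Exact binomial: n=21, k=14, p₀=3/5=0.6000
P(X≤14) from Σ C(n,i)·p₀^i·(1−p₀)^(n−i)
p-value (one-sided, H₁ less) = 0.79975
At α=0.01: p ≥ α → fail to reject H₀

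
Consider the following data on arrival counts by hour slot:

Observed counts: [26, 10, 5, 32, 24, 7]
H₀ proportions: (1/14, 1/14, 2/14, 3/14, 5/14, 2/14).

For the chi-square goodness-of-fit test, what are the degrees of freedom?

degrees of freedom = 5

df = k − 1 = 6 − 1 = 5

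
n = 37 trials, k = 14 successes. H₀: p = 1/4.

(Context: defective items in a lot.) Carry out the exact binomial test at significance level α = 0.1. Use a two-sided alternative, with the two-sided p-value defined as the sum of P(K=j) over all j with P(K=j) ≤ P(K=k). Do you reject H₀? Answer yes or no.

Exact binomial: n=37, k=14, p₀=1/4=0.2500
P(X=j) = C(n,j)·p₀^j·(1−p₀)^(n−j); p = Σ P(X=j) over j with P(X=j) ≤ P(X=14)
p-value (two-sided) = 0.08604
At α=0.1: p < α → reject H₀

reject H₀: yes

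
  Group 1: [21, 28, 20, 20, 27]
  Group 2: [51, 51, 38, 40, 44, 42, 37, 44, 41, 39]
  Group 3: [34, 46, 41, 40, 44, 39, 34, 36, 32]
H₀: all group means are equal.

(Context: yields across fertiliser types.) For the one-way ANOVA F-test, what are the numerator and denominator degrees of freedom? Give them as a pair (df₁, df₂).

k = 3 groups, N = 24 total
df = (k−1, N−k) = (3−1, 24−3) = (2, 21)

degrees of freedom = [2, 21]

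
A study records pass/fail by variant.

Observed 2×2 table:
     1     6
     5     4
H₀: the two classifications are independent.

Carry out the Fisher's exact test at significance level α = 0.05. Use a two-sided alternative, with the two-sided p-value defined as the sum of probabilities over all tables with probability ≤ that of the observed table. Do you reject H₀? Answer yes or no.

reject H₀: no

Margins: r₁=7, r₂=9, c₁=6, c₂=10, n=16
p_obs = C(7,1)·C(9,5)/C(16,6); sum pmf over tables with pmf ≤ p_obs
p-value (two-sided) = 0.14510
At α=0.05: p ≥ α → fail to reject H₀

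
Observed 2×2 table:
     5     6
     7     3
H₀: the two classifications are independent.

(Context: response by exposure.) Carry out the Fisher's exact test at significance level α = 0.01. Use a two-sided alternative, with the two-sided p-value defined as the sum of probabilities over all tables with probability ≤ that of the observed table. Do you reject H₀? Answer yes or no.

reject H₀: no

Margins: r₁=11, r₂=10, c₁=12, c₂=9, n=21
p_obs = C(11,5)·C(10,7)/C(21,12); sum pmf over tables with pmf ≤ p_obs
p-value (two-sided) = 0.38700
At α=0.01: p ≥ α → fail to reject H₀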